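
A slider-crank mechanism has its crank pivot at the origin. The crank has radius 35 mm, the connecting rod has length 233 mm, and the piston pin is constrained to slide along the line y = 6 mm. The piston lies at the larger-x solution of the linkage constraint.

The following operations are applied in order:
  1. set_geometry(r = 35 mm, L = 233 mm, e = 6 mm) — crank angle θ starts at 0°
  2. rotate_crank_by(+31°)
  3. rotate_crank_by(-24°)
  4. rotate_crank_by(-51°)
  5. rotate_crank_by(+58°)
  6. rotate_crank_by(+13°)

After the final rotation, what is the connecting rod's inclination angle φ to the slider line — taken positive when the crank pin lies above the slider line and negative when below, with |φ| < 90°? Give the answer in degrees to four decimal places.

set_geometry: r = 35 mm, L = 233 mm, e = 6 mm; θ ← 0°
rotate_crank_by(+31°): θ ← 0° +31° = 31°
rotate_crank_by(-24°): θ ← 31° -24° = 7°
rotate_crank_by(-51°): θ ← 7° -51° = -44°
rotate_crank_by(+58°): θ ← -44° +58° = 14°
rotate_crank_by(+13°): θ ← 14° +13° = 27°
crank pin P = (r cos θ, r sin θ) = (31.185228, 15.889667)
h = r sin θ − e = 15.889667 − 6 = 9.889667
sin φ = h / L = 9.889667 / 233 = 0.04244492
φ = arcsin(0.04244492) = 2.432646°

2.4326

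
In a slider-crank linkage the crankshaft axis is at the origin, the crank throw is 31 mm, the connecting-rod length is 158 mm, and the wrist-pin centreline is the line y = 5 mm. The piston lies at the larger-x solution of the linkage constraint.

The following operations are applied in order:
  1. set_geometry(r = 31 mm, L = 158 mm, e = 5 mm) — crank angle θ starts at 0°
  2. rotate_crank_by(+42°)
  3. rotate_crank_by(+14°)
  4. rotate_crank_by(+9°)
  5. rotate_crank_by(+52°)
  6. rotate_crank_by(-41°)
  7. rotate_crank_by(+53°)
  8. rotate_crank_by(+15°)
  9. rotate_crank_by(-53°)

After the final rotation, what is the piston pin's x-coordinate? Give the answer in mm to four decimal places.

155.3058

set_geometry: r = 31 mm, L = 158 mm, e = 5 mm; θ ← 0°
rotate_crank_by(+42°): θ ← 0° +42° = 42°
rotate_crank_by(+14°): θ ← 42° +14° = 56°
rotate_crank_by(+9°): θ ← 56° +9° = 65°
rotate_crank_by(+52°): θ ← 65° +52° = 117°
rotate_crank_by(-41°): θ ← 117° -41° = 76°
rotate_crank_by(+53°): θ ← 76° +53° = 129°
rotate_crank_by(+15°): θ ← 129° +15° = 144°
rotate_crank_by(-53°): θ ← 144° -53° = 91°
crank pin P = (r cos θ, r sin θ) = (-0.541025, 30.995279)
h = r sin θ − e = 30.995279 − 5 = 25.995279
x = r cos θ + √(L² − h²) = -0.541025 + √(24964.0 − 675.7545) = -0.541025 + 155.846866 = 155.305841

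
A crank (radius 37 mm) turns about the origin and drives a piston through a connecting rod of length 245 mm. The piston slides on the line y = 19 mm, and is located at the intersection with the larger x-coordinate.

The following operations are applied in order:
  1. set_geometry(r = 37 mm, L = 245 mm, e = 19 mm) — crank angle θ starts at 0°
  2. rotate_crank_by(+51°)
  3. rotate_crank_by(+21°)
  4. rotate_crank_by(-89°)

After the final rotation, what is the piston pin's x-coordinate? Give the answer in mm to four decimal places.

set_geometry: r = 37 mm, L = 245 mm, e = 19 mm; θ ← 0°
rotate_crank_by(+51°): θ ← 0° +51° = 51°
rotate_crank_by(+21°): θ ← 51° +21° = 72°
rotate_crank_by(-89°): θ ← 72° -89° = -17°
crank pin P = (r cos θ, r sin θ) = (35.383276, -10.817753)
h = r sin θ − e = -10.817753 − 19 = -29.817753
x = r cos θ + √(L² − h²) = 35.383276 + √(60025.0 − 889.0984) = 35.383276 + 243.178744 = 278.562020

278.5620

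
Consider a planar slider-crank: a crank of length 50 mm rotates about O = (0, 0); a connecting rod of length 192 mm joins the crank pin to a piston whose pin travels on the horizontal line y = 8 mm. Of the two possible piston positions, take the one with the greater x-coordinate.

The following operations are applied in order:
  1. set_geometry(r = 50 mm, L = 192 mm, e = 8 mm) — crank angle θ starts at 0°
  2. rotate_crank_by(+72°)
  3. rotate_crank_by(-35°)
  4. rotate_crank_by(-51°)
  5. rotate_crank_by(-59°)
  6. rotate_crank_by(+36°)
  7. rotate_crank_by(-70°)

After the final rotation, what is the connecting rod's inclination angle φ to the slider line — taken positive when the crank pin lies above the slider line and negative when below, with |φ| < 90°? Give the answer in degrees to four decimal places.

-16.9001

set_geometry: r = 50 mm, L = 192 mm, e = 8 mm; θ ← 0°
rotate_crank_by(+72°): θ ← 0° +72° = 72°
rotate_crank_by(-35°): θ ← 72° -35° = 37°
rotate_crank_by(-51°): θ ← 37° -51° = -14°
rotate_crank_by(-59°): θ ← -14° -59° = -73°
rotate_crank_by(+36°): θ ← -73° +36° = -37°
rotate_crank_by(-70°): θ ← -37° -70° = -107°
crank pin P = (r cos θ, r sin θ) = (-14.618585, -47.815238)
h = r sin θ − e = -47.815238 − 8 = -55.815238
sin φ = h / L = -55.815238 / 192 = -0.29070436
φ = arcsin(-0.29070436) = -16.900130°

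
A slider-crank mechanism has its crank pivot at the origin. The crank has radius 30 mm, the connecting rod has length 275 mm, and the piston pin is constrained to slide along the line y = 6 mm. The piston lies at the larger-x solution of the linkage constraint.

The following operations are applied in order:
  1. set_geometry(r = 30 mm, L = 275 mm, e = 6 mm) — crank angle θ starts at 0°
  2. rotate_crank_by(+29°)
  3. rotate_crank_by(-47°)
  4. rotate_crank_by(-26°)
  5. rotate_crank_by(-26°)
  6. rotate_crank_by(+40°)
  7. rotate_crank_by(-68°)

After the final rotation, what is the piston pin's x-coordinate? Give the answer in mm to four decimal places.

set_geometry: r = 30 mm, L = 275 mm, e = 6 mm; θ ← 0°
rotate_crank_by(+29°): θ ← 0° +29° = 29°
rotate_crank_by(-47°): θ ← 29° -47° = -18°
rotate_crank_by(-26°): θ ← -18° -26° = -44°
rotate_crank_by(-26°): θ ← -44° -26° = -70°
rotate_crank_by(+40°): θ ← -70° +40° = -30°
rotate_crank_by(-68°): θ ← -30° -68° = -98°
crank pin P = (r cos θ, r sin θ) = (-4.175193, -29.708042)
h = r sin θ − e = -29.708042 − 6 = -35.708042
x = r cos θ + √(L² − h²) = -4.175193 + √(75625.0 − 1275.0643) = -4.175193 + 272.671846 = 268.496653

268.4967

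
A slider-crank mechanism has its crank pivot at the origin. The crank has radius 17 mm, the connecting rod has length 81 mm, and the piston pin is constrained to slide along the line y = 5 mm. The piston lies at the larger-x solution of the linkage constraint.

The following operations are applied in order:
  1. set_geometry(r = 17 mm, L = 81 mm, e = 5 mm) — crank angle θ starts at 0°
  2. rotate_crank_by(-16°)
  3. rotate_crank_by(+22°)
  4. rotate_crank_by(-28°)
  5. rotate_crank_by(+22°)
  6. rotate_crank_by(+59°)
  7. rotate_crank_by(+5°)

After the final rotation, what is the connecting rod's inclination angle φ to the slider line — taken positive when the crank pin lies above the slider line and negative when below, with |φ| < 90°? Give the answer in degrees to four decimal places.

set_geometry: r = 17 mm, L = 81 mm, e = 5 mm; θ ← 0°
rotate_crank_by(-16°): θ ← 0° -16° = -16°
rotate_crank_by(+22°): θ ← -16° +22° = 6°
rotate_crank_by(-28°): θ ← 6° -28° = -22°
rotate_crank_by(+22°): θ ← -22° +22° = 0°
rotate_crank_by(+59°): θ ← 0° +59° = 59°
rotate_crank_by(+5°): θ ← 59° +5° = 64°
crank pin P = (r cos θ, r sin θ) = (7.452309, 15.279499)
h = r sin θ − e = 15.279499 − 5 = 10.279499
sin φ = h / L = 10.279499 / 81 = 0.12690739
φ = arcsin(0.12690739) = 7.290919°

7.2909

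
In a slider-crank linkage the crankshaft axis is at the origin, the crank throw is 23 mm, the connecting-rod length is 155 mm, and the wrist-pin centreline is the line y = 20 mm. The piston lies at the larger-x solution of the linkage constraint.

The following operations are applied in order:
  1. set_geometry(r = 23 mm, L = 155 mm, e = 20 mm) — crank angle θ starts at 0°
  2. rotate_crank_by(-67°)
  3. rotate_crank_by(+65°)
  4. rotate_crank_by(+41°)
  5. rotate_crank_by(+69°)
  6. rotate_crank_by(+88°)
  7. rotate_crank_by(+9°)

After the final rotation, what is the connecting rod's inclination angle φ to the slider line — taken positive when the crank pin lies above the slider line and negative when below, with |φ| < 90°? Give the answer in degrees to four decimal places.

-11.0545

set_geometry: r = 23 mm, L = 155 mm, e = 20 mm; θ ← 0°
rotate_crank_by(-67°): θ ← 0° -67° = -67°
rotate_crank_by(+65°): θ ← -67° +65° = -2°
rotate_crank_by(+41°): θ ← -2° +41° = 39°
rotate_crank_by(+69°): θ ← 39° +69° = 108°
rotate_crank_by(+88°): θ ← 108° +88° = 196°
rotate_crank_by(+9°): θ ← 196° +9° = 205°
crank pin P = (r cos θ, r sin θ) = (-20.845079, -9.720220)
h = r sin θ − e = -9.720220 − 20 = -29.720220
sin φ = h / L = -29.720220 / 155 = -0.19174335
φ = arcsin(-0.19174335) = -11.054542°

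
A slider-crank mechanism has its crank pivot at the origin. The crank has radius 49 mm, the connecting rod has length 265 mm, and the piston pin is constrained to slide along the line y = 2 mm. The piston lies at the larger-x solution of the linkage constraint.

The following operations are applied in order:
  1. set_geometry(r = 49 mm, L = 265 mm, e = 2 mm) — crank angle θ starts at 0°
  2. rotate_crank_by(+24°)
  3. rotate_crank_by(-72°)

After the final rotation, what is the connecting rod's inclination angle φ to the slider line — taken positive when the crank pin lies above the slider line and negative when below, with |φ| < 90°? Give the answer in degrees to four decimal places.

set_geometry: r = 49 mm, L = 265 mm, e = 2 mm; θ ← 0°
rotate_crank_by(+24°): θ ← 0° +24° = 24°
rotate_crank_by(-72°): θ ← 24° -72° = -48°
crank pin P = (r cos θ, r sin θ) = (32.787400, -36.414096)
h = r sin θ − e = -36.414096 − 2 = -38.414096
sin φ = h / L = -38.414096 / 265 = -0.14495885
φ = arcsin(-0.14495885) = -8.334897°

-8.3349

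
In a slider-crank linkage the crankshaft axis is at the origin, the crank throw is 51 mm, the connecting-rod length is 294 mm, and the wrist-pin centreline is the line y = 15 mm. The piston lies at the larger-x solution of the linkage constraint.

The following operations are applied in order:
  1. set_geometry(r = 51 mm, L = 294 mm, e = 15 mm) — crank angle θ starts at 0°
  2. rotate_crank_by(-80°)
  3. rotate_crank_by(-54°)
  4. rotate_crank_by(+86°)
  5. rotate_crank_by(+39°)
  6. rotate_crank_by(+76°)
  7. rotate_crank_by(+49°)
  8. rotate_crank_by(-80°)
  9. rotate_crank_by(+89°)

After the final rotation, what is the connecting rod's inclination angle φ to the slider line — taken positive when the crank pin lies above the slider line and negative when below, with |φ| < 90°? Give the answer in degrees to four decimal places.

5.2256

set_geometry: r = 51 mm, L = 294 mm, e = 15 mm; θ ← 0°
rotate_crank_by(-80°): θ ← 0° -80° = -80°
rotate_crank_by(-54°): θ ← -80° -54° = -134°
rotate_crank_by(+86°): θ ← -134° +86° = -48°
rotate_crank_by(+39°): θ ← -48° +39° = -9°
rotate_crank_by(+76°): θ ← -9° +76° = 67°
rotate_crank_by(+49°): θ ← 67° +49° = 116°
rotate_crank_by(-80°): θ ← 116° -80° = 36°
rotate_crank_by(+89°): θ ← 36° +89° = 125°
crank pin P = (r cos θ, r sin θ) = (-29.252398, 41.776754)
h = r sin θ − e = 41.776754 − 15 = 26.776754
sin φ = h / L = 26.776754 / 294 = 0.09107740
φ = arcsin(0.09107740) = 5.225592°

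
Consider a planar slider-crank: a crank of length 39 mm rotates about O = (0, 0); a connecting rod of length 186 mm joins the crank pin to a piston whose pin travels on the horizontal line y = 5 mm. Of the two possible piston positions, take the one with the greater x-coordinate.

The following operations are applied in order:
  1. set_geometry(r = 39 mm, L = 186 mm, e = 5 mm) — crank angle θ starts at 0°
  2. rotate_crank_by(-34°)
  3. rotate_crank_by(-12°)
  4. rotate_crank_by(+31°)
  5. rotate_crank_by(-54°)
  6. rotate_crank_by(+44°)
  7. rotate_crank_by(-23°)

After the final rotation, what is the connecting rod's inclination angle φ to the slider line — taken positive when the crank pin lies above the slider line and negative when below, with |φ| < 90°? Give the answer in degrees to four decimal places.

set_geometry: r = 39 mm, L = 186 mm, e = 5 mm; θ ← 0°
rotate_crank_by(-34°): θ ← 0° -34° = -34°
rotate_crank_by(-12°): θ ← -34° -12° = -46°
rotate_crank_by(+31°): θ ← -46° +31° = -15°
rotate_crank_by(-54°): θ ← -15° -54° = -69°
rotate_crank_by(+44°): θ ← -69° +44° = -25°
rotate_crank_by(-23°): θ ← -25° -23° = -48°
crank pin P = (r cos θ, r sin θ) = (26.096094, -28.982648)
h = r sin θ − e = -28.982648 − 5 = -33.982648
sin φ = h / L = -33.982648 / 186 = -0.18270241
φ = arcsin(-0.18270241) = -10.527207°

-10.5272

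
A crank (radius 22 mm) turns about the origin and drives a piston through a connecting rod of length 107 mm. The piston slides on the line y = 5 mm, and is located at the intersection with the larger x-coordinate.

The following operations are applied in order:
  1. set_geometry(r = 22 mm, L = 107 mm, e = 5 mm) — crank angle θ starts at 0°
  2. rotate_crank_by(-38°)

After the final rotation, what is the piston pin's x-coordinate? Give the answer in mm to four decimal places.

set_geometry: r = 22 mm, L = 107 mm, e = 5 mm; θ ← 0°
rotate_crank_by(-38°): θ ← 0° -38° = -38°
crank pin P = (r cos θ, r sin θ) = (17.336237, -13.544552)
h = r sin θ − e = -13.544552 − 5 = -18.544552
x = r cos θ + √(L² − h²) = 17.336237 + √(11449.0 − 343.9004) = 17.336237 + 105.380736 = 122.716973

122.7170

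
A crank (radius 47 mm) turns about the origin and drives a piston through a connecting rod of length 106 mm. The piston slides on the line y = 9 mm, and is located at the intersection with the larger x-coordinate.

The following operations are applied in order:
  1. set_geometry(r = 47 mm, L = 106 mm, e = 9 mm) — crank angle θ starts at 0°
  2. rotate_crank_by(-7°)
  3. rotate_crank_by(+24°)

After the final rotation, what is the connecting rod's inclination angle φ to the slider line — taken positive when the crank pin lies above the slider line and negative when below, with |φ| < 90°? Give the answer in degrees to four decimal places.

2.5637

set_geometry: r = 47 mm, L = 106 mm, e = 9 mm; θ ← 0°
rotate_crank_by(-7°): θ ← 0° -7° = -7°
rotate_crank_by(+24°): θ ← -7° +24° = 17°
crank pin P = (r cos θ, r sin θ) = (44.946324, 13.741470)
h = r sin θ − e = 13.741470 − 9 = 4.741470
sin φ = h / L = 4.741470 / 106 = 0.04473085
φ = arcsin(0.04473085) = 2.563744°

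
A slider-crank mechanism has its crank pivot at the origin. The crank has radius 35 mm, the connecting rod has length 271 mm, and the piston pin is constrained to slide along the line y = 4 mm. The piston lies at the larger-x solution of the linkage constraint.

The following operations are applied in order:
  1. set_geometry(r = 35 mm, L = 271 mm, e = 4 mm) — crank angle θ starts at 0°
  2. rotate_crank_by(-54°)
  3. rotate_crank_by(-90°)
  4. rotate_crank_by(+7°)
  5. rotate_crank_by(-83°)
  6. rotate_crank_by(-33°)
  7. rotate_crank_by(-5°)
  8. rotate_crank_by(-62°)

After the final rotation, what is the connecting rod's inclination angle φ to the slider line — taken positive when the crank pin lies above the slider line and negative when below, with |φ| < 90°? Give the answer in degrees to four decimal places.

3.9139

set_geometry: r = 35 mm, L = 271 mm, e = 4 mm; θ ← 0°
rotate_crank_by(-54°): θ ← 0° -54° = -54°
rotate_crank_by(-90°): θ ← -54° -90° = -144°
rotate_crank_by(+7°): θ ← -144° +7° = -137°
rotate_crank_by(-83°): θ ← -137° -83° = -220°
rotate_crank_by(-33°): θ ← -220° -33° = -253°
rotate_crank_by(-5°): θ ← -253° -5° = -258°
rotate_crank_by(-62°): θ ← -258° -62° = -320°
crank pin P = (r cos θ, r sin θ) = (26.811556, 22.497566)
h = r sin θ − e = 22.497566 − 4 = 18.497566
sin φ = h / L = 18.497566 / 271 = 0.06825670
φ = arcsin(0.06825670) = 3.913864°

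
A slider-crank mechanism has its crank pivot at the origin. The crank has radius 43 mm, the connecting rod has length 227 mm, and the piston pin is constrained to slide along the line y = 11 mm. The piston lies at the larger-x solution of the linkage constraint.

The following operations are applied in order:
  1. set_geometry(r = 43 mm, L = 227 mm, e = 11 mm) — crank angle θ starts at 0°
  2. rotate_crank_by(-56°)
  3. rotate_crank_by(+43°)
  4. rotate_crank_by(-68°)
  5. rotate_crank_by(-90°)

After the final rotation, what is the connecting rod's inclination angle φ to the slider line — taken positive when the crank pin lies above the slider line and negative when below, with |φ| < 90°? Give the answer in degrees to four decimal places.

set_geometry: r = 43 mm, L = 227 mm, e = 11 mm; θ ← 0°
rotate_crank_by(-56°): θ ← 0° -56° = -56°
rotate_crank_by(+43°): θ ← -56° +43° = -13°
rotate_crank_by(-68°): θ ← -13° -68° = -81°
rotate_crank_by(-90°): θ ← -81° -90° = -171°
crank pin P = (r cos θ, r sin θ) = (-42.470599, -6.726682)
h = r sin θ − e = -6.726682 − 11 = -17.726682
sin φ = h / L = -17.726682 / 227 = -0.07809111
φ = arcsin(-0.07809111) = -4.478851°

-4.4789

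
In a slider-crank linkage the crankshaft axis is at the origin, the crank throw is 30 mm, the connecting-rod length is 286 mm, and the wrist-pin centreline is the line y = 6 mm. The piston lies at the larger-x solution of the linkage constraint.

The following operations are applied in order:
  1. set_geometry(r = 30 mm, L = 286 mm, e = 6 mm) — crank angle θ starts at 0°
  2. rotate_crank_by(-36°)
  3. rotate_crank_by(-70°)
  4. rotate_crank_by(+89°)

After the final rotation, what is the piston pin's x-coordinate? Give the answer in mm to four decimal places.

314.3074

set_geometry: r = 30 mm, L = 286 mm, e = 6 mm; θ ← 0°
rotate_crank_by(-36°): θ ← 0° -36° = -36°
rotate_crank_by(-70°): θ ← -36° -70° = -106°
rotate_crank_by(+89°): θ ← -106° +89° = -17°
crank pin P = (r cos θ, r sin θ) = (28.689143, -8.771151)
h = r sin θ − e = -8.771151 − 6 = -14.771151
x = r cos θ + √(L² − h²) = 28.689143 + √(81796.0 − 218.1869) = 28.689143 + 285.618300 = 314.307442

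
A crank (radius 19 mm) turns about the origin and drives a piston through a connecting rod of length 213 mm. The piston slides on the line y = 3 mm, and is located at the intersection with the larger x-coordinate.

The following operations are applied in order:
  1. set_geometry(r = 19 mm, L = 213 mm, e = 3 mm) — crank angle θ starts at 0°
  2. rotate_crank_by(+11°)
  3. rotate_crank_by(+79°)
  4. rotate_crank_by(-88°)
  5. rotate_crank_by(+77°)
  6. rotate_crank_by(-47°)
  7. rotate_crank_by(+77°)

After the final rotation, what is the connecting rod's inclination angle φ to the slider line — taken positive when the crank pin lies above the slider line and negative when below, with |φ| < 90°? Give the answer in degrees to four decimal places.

set_geometry: r = 19 mm, L = 213 mm, e = 3 mm; θ ← 0°
rotate_crank_by(+11°): θ ← 0° +11° = 11°
rotate_crank_by(+79°): θ ← 11° +79° = 90°
rotate_crank_by(-88°): θ ← 90° -88° = 2°
rotate_crank_by(+77°): θ ← 2° +77° = 79°
rotate_crank_by(-47°): θ ← 79° -47° = 32°
rotate_crank_by(+77°): θ ← 32° +77° = 109°
crank pin P = (r cos θ, r sin θ) = (-6.185795, 17.964853)
h = r sin θ − e = 17.964853 − 3 = 14.964853
sin φ = h / L = 14.964853 / 213 = 0.07025753
φ = arcsin(0.07025753) = 4.028779°

4.0288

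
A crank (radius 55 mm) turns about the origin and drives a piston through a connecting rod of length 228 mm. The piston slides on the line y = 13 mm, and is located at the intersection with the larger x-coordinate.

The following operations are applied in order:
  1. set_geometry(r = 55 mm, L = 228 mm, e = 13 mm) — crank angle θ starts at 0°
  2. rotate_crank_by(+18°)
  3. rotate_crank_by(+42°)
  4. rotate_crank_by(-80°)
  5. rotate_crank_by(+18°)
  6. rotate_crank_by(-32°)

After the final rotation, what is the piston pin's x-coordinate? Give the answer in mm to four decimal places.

set_geometry: r = 55 mm, L = 228 mm, e = 13 mm; θ ← 0°
rotate_crank_by(+18°): θ ← 0° +18° = 18°
rotate_crank_by(+42°): θ ← 18° +42° = 60°
rotate_crank_by(-80°): θ ← 60° -80° = -20°
rotate_crank_by(+18°): θ ← -20° +18° = -2°
rotate_crank_by(-32°): θ ← -2° -32° = -34°
crank pin P = (r cos θ, r sin θ) = (45.597066, -30.755610)
h = r sin θ − e = -30.755610 − 13 = -43.755610
x = r cos θ + √(L² − h²) = 45.597066 + √(51984.0 − 1914.5534) = 45.597066 + 223.762031 = 269.359098

269.3591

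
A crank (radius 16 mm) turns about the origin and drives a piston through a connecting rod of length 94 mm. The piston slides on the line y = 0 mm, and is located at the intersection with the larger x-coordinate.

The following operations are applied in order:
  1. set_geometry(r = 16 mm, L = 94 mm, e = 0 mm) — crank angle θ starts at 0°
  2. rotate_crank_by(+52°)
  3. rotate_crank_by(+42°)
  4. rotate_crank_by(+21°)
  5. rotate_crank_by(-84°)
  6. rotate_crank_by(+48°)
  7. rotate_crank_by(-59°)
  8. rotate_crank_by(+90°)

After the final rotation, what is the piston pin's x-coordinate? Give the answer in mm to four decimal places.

set_geometry: r = 16 mm, L = 94 mm, e = 0 mm; θ ← 0°
rotate_crank_by(+52°): θ ← 0° +52° = 52°
rotate_crank_by(+42°): θ ← 52° +42° = 94°
rotate_crank_by(+21°): θ ← 94° +21° = 115°
rotate_crank_by(-84°): θ ← 115° -84° = 31°
rotate_crank_by(+48°): θ ← 31° +48° = 79°
rotate_crank_by(-59°): θ ← 79° -59° = 20°
rotate_crank_by(+90°): θ ← 20° +90° = 110°
crank pin P = (r cos θ, r sin θ) = (-5.472322, 15.035082)
h = r sin θ − e = 15.035082 − 0 = 15.035082
x = r cos θ + √(L² − h²) = -5.472322 + √(8836.0 − 226.0537) = -5.472322 + 92.789796 = 87.317474

87.3175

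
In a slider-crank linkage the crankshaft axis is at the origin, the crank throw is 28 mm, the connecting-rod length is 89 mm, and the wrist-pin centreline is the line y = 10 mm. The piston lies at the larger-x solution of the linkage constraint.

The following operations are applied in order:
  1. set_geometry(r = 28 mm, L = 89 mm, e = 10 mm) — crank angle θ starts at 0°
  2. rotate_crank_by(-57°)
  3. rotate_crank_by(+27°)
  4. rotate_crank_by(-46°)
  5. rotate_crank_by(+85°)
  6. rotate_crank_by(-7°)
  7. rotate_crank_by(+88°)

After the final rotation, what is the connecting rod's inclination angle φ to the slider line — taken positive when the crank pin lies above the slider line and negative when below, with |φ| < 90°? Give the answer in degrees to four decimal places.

11.6684

set_geometry: r = 28 mm, L = 89 mm, e = 10 mm; θ ← 0°
rotate_crank_by(-57°): θ ← 0° -57° = -57°
rotate_crank_by(+27°): θ ← -57° +27° = -30°
rotate_crank_by(-46°): θ ← -30° -46° = -76°
rotate_crank_by(+85°): θ ← -76° +85° = 9°
rotate_crank_by(-7°): θ ← 9° -7° = 2°
rotate_crank_by(+88°): θ ← 2° +88° = 90°
crank pin P = (r cos θ, r sin θ) = (0.000000, 28.000000)
h = r sin θ − e = 28.000000 − 10 = 18.000000
sin φ = h / L = 18.000000 / 89 = 0.20224719
φ = arcsin(0.20224719) = 11.668399°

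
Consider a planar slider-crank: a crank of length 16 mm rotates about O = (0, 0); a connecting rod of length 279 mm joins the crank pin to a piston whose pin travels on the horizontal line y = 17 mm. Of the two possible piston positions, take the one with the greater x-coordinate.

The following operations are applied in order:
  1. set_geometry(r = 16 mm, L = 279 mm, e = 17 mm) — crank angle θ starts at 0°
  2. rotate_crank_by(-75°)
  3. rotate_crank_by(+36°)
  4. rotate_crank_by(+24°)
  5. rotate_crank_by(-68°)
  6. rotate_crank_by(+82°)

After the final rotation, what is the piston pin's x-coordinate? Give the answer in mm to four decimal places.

set_geometry: r = 16 mm, L = 279 mm, e = 17 mm; θ ← 0°
rotate_crank_by(-75°): θ ← 0° -75° = -75°
rotate_crank_by(+36°): θ ← -75° +36° = -39°
rotate_crank_by(+24°): θ ← -39° +24° = -15°
rotate_crank_by(-68°): θ ← -15° -68° = -83°
rotate_crank_by(+82°): θ ← -83° +82° = -1°
crank pin P = (r cos θ, r sin θ) = (15.997563, -0.279239)
h = r sin θ − e = -0.279239 − 17 = -17.279239
x = r cos θ + √(L² − h²) = 15.997563 + √(77841.0 − 298.5721) = 15.997563 + 278.464411 = 294.461974

294.4620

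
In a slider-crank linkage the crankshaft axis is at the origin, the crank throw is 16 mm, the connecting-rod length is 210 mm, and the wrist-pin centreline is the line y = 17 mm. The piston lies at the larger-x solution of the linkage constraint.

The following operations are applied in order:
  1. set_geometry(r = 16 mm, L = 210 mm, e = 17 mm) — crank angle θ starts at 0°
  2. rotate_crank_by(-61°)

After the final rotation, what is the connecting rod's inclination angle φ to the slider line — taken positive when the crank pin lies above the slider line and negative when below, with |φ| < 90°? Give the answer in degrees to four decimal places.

-8.4873

set_geometry: r = 16 mm, L = 210 mm, e = 17 mm; θ ← 0°
rotate_crank_by(-61°): θ ← 0° -61° = -61°
crank pin P = (r cos θ, r sin θ) = (7.756954, -13.993915)
h = r sin θ − e = -13.993915 − 17 = -30.993915
sin φ = h / L = -30.993915 / 210 = -0.14759007
φ = arcsin(-0.14759007) = -8.487293°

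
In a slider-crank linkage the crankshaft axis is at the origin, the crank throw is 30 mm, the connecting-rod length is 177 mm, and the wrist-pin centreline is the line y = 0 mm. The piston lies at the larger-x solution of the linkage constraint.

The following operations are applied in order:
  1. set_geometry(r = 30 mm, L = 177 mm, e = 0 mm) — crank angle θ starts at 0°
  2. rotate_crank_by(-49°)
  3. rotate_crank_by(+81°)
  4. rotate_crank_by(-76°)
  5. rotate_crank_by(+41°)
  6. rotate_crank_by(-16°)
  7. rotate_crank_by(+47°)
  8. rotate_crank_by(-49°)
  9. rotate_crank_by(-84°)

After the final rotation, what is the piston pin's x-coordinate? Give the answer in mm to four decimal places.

166.8473

set_geometry: r = 30 mm, L = 177 mm, e = 0 mm; θ ← 0°
rotate_crank_by(-49°): θ ← 0° -49° = -49°
rotate_crank_by(+81°): θ ← -49° +81° = 32°
rotate_crank_by(-76°): θ ← 32° -76° = -44°
rotate_crank_by(+41°): θ ← -44° +41° = -3°
rotate_crank_by(-16°): θ ← -3° -16° = -19°
rotate_crank_by(+47°): θ ← -19° +47° = 28°
rotate_crank_by(-49°): θ ← 28° -49° = -21°
rotate_crank_by(-84°): θ ← -21° -84° = -105°
crank pin P = (r cos θ, r sin θ) = (-7.764571, -28.977775)
h = r sin θ − e = -28.977775 − 0 = -28.977775
x = r cos θ + √(L² − h²) = -7.764571 + √(31329.0 − 839.7114) = -7.764571 + 174.611823 = 166.847251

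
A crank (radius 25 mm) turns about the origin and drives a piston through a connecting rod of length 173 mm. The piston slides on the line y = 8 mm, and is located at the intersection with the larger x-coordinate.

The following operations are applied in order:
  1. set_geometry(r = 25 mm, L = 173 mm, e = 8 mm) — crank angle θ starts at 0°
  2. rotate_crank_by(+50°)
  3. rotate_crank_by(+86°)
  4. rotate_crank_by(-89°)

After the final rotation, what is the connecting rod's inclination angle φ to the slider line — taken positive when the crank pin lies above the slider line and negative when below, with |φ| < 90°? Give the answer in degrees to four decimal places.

3.4079

set_geometry: r = 25 mm, L = 173 mm, e = 8 mm; θ ← 0°
rotate_crank_by(+50°): θ ← 0° +50° = 50°
rotate_crank_by(+86°): θ ← 50° +86° = 136°
rotate_crank_by(-89°): θ ← 136° -89° = 47°
crank pin P = (r cos θ, r sin θ) = (17.049959, 18.283843)
h = r sin θ − e = 18.283843 − 8 = 10.283843
sin φ = h / L = 10.283843 / 173 = 0.05944418
φ = arcsin(0.05944418) = 3.407909°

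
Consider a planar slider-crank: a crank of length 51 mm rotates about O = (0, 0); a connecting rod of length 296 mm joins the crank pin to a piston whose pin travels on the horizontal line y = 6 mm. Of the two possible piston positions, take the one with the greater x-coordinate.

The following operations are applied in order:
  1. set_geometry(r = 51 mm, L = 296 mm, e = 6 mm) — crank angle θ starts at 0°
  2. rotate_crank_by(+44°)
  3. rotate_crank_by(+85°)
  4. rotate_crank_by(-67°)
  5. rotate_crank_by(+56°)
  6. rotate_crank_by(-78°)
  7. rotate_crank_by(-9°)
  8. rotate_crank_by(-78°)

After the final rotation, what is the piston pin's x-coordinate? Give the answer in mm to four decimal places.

set_geometry: r = 51 mm, L = 296 mm, e = 6 mm; θ ← 0°
rotate_crank_by(+44°): θ ← 0° +44° = 44°
rotate_crank_by(+85°): θ ← 44° +85° = 129°
rotate_crank_by(-67°): θ ← 129° -67° = 62°
rotate_crank_by(+56°): θ ← 62° +56° = 118°
rotate_crank_by(-78°): θ ← 118° -78° = 40°
rotate_crank_by(-9°): θ ← 40° -9° = 31°
rotate_crank_by(-78°): θ ← 31° -78° = -47°
crank pin P = (r cos θ, r sin θ) = (34.781916, -37.299039)
h = r sin θ − e = -37.299039 − 6 = -43.299039
x = r cos θ + √(L² − h²) = 34.781916 + √(87616.0 − 1874.8068) = 34.781916 + 292.815972 = 327.597888

327.5979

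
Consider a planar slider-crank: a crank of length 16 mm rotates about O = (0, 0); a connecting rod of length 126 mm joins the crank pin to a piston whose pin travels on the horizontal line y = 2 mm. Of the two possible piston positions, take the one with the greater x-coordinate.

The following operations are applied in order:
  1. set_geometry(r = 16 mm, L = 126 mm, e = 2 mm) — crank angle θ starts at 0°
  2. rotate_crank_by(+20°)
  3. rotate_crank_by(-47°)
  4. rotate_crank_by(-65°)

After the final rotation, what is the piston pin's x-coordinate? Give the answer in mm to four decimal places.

set_geometry: r = 16 mm, L = 126 mm, e = 2 mm; θ ← 0°
rotate_crank_by(+20°): θ ← 0° +20° = 20°
rotate_crank_by(-47°): θ ← 20° -47° = -27°
rotate_crank_by(-65°): θ ← -27° -65° = -92°
crank pin P = (r cos θ, r sin θ) = (-0.558392, -15.990253)
h = r sin θ − e = -15.990253 − 2 = -17.990253
x = r cos θ + √(L² − h²) = -0.558392 + √(15876.0 − 323.6492) = -0.558392 + 124.709065 = 124.150673

124.1507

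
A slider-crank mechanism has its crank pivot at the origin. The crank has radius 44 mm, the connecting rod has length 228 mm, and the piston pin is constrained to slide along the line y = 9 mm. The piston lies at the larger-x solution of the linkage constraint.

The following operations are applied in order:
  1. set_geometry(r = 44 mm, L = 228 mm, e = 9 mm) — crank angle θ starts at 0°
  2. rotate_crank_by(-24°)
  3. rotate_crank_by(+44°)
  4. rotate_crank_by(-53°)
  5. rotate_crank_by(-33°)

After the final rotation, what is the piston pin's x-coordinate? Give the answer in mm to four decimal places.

240.5256

set_geometry: r = 44 mm, L = 228 mm, e = 9 mm; θ ← 0°
rotate_crank_by(-24°): θ ← 0° -24° = -24°
rotate_crank_by(+44°): θ ← -24° +44° = 20°
rotate_crank_by(-53°): θ ← 20° -53° = -33°
rotate_crank_by(-33°): θ ← -33° -33° = -66°
crank pin P = (r cos θ, r sin θ) = (17.896412, -40.196000)
h = r sin θ − e = -40.196000 − 9 = -49.196000
x = r cos θ + √(L² − h²) = 17.896412 + √(51984.0 − 2420.2464) = 17.896412 + 222.629184 = 240.525596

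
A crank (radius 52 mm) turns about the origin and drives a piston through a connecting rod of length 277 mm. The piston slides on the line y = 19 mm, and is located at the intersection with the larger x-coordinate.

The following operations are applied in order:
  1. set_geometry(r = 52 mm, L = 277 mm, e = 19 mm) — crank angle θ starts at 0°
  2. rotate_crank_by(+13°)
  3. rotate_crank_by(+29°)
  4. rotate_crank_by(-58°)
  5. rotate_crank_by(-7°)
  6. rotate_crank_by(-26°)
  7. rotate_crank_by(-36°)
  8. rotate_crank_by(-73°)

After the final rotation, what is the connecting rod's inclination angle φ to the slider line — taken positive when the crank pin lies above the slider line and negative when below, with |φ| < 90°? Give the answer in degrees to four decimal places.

-7.9851

set_geometry: r = 52 mm, L = 277 mm, e = 19 mm; θ ← 0°
rotate_crank_by(+13°): θ ← 0° +13° = 13°
rotate_crank_by(+29°): θ ← 13° +29° = 42°
rotate_crank_by(-58°): θ ← 42° -58° = -16°
rotate_crank_by(-7°): θ ← -16° -7° = -23°
rotate_crank_by(-26°): θ ← -23° -26° = -49°
rotate_crank_by(-36°): θ ← -49° -36° = -85°
rotate_crank_by(-73°): θ ← -85° -73° = -158°
crank pin P = (r cos θ, r sin θ) = (-48.213560, -19.479543)
h = r sin θ − e = -19.479543 − 19 = -38.479543
sin φ = h / L = -38.479543 / 277 = -0.13891532
φ = arcsin(-0.13891532) = -7.985085°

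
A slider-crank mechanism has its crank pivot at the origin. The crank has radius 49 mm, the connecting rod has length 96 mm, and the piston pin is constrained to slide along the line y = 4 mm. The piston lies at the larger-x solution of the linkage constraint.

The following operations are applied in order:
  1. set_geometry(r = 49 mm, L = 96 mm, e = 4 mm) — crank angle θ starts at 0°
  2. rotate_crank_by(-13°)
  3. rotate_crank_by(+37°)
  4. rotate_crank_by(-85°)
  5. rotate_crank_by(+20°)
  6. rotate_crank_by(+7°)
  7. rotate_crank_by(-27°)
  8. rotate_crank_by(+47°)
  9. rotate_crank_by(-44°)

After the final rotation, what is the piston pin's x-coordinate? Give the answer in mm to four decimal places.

set_geometry: r = 49 mm, L = 96 mm, e = 4 mm; θ ← 0°
rotate_crank_by(-13°): θ ← 0° -13° = -13°
rotate_crank_by(+37°): θ ← -13° +37° = 24°
rotate_crank_by(-85°): θ ← 24° -85° = -61°
rotate_crank_by(+20°): θ ← -61° +20° = -41°
rotate_crank_by(+7°): θ ← -41° +7° = -34°
rotate_crank_by(-27°): θ ← -34° -27° = -61°
rotate_crank_by(+47°): θ ← -61° +47° = -14°
rotate_crank_by(-44°): θ ← -14° -44° = -58°
crank pin P = (r cos θ, r sin θ) = (25.966044, -41.554357)
h = r sin θ − e = -41.554357 − 4 = -45.554357
x = r cos θ + √(L² − h²) = 25.966044 + √(9216.0 − 2075.1994) = 25.966044 + 84.503258 = 110.469302

110.4693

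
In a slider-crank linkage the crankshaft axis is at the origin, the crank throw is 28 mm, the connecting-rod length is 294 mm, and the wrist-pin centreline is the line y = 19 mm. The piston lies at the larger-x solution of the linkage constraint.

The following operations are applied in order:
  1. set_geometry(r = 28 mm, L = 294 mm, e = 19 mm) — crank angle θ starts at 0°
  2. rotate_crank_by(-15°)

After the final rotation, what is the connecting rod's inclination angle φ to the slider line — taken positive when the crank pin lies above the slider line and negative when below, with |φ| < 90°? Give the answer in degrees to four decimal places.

-5.1219

set_geometry: r = 28 mm, L = 294 mm, e = 19 mm; θ ← 0°
rotate_crank_by(-15°): θ ← 0° -15° = -15°
crank pin P = (r cos θ, r sin θ) = (27.045923, -7.246933)
h = r sin θ − e = -7.246933 − 19 = -26.246933
sin φ = h / L = -26.246933 / 294 = -0.08927528
φ = arcsin(-0.08927528) = -5.121916°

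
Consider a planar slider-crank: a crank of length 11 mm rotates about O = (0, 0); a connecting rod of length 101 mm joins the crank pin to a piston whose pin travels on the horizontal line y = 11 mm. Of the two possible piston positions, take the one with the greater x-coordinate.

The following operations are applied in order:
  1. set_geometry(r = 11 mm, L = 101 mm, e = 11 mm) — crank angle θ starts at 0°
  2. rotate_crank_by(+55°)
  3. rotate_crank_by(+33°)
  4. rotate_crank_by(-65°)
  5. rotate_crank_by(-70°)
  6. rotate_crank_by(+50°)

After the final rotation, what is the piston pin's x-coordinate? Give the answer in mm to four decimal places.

111.4455

set_geometry: r = 11 mm, L = 101 mm, e = 11 mm; θ ← 0°
rotate_crank_by(+55°): θ ← 0° +55° = 55°
rotate_crank_by(+33°): θ ← 55° +33° = 88°
rotate_crank_by(-65°): θ ← 88° -65° = 23°
rotate_crank_by(-70°): θ ← 23° -70° = -47°
rotate_crank_by(+50°): θ ← -47° +50° = 3°
crank pin P = (r cos θ, r sin θ) = (10.984925, 0.575696)
h = r sin θ − e = 0.575696 − 11 = -10.424304
x = r cos θ + √(L² − h²) = 10.984925 + √(10201.0 − 108.6661) = 10.984925 + 100.460609 = 111.445533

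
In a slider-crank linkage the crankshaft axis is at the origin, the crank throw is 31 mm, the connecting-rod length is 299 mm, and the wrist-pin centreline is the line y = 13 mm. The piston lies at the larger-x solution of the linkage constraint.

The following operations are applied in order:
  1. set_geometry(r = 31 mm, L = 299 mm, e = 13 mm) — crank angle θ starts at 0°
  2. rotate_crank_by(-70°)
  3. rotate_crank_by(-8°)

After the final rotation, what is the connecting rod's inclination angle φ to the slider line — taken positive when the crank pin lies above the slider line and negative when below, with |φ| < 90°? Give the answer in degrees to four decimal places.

-8.3310

set_geometry: r = 31 mm, L = 299 mm, e = 13 mm; θ ← 0°
rotate_crank_by(-70°): θ ← 0° -70° = -70°
rotate_crank_by(-8°): θ ← -70° -8° = -78°
crank pin P = (r cos θ, r sin θ) = (6.445262, -30.322576)
h = r sin θ − e = -30.322576 − 13 = -43.322576
sin φ = h / L = -43.322576 / 299 = -0.14489156
φ = arcsin(-0.14489156) = -8.331000°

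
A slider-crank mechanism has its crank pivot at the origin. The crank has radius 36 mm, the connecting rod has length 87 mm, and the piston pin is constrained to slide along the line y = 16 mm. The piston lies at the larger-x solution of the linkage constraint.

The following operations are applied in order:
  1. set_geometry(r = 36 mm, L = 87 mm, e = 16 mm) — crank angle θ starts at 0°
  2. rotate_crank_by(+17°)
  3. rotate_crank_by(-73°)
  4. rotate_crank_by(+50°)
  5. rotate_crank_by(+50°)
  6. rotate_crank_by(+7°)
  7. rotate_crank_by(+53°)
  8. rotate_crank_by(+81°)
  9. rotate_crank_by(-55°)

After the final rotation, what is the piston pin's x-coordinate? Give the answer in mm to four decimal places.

set_geometry: r = 36 mm, L = 87 mm, e = 16 mm; θ ← 0°
rotate_crank_by(+17°): θ ← 0° +17° = 17°
rotate_crank_by(-73°): θ ← 17° -73° = -56°
rotate_crank_by(+50°): θ ← -56° +50° = -6°
rotate_crank_by(+50°): θ ← -6° +50° = 44°
rotate_crank_by(+7°): θ ← 44° +7° = 51°
rotate_crank_by(+53°): θ ← 51° +53° = 104°
rotate_crank_by(+81°): θ ← 104° +81° = 185°
rotate_crank_by(-55°): θ ← 185° -55° = 130°
crank pin P = (r cos θ, r sin θ) = (-23.140354, 27.577600)
h = r sin θ − e = 27.577600 − 16 = 11.577600
x = r cos θ + √(L² − h²) = -23.140354 + √(7569.0 − 134.0408) = -23.140354 + 86.226209 = 63.085855

63.0859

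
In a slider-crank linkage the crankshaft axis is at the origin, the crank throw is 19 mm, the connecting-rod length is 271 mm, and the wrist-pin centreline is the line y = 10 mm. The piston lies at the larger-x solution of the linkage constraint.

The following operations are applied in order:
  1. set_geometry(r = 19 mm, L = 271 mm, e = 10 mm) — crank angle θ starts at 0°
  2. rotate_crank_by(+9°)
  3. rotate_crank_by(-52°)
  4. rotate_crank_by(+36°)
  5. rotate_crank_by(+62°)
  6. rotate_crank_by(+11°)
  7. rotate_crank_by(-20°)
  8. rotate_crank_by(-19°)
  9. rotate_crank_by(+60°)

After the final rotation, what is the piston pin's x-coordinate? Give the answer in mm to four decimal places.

271.8458

set_geometry: r = 19 mm, L = 271 mm, e = 10 mm; θ ← 0°
rotate_crank_by(+9°): θ ← 0° +9° = 9°
rotate_crank_by(-52°): θ ← 9° -52° = -43°
rotate_crank_by(+36°): θ ← -43° +36° = -7°
rotate_crank_by(+62°): θ ← -7° +62° = 55°
rotate_crank_by(+11°): θ ← 55° +11° = 66°
rotate_crank_by(-20°): θ ← 66° -20° = 46°
rotate_crank_by(-19°): θ ← 46° -19° = 27°
rotate_crank_by(+60°): θ ← 27° +60° = 87°
crank pin P = (r cos θ, r sin θ) = (0.994383, 18.973961)
h = r sin θ − e = 18.973961 − 10 = 8.973961
x = r cos θ + √(L² − h²) = 0.994383 + √(73441.0 − 80.5320) = 0.994383 + 270.851376 = 271.845759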